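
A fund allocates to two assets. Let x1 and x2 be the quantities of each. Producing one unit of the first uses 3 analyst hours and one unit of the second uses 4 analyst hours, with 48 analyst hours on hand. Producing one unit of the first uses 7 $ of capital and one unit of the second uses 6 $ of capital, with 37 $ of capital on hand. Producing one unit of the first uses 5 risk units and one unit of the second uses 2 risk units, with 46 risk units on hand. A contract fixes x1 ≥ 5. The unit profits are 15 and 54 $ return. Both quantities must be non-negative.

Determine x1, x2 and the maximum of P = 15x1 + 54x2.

Feasible corners and P = 15x1 + 54x2:
  (37/7, 0) → P = 555/7
  (5, 0) → P = 75
  (5, 1/3) → P = 93

x1 = 5, x2 = 1/3, maximum P = 93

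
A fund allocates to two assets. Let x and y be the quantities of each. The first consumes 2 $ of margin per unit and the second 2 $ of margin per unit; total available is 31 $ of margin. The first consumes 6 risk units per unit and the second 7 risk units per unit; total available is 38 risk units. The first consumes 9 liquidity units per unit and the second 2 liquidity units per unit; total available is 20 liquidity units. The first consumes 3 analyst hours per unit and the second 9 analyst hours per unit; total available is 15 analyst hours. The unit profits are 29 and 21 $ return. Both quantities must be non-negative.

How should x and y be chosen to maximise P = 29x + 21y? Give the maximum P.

x = 2, y = 1, maximum P = 79

Feasible corners and P = 29x + 21y:
  (0, 0) → P = 0
  (0, 5/3) → P = 35
  (20/9, 0) → P = 580/9
  (2, 1) → P = 79

The binding constraints are 9x + 2y = 20 and 3x + 9y = 15.
Solving simultaneously gives x = 2, y = 1.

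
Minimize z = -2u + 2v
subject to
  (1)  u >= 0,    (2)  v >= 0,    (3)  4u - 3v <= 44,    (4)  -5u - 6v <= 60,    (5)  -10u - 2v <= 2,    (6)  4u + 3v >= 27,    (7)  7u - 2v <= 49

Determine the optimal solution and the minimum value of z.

u = 7, v = 0, minimum z = -14

Vertices and z = -2u + 2v:
  (0, 9) → z = 18
  (27/4, 0) → z = -27/2
  (7, 0) → z = -14
The feasible region is unbounded (it extends along (0, 1), (2, 7)), but z strictly increases along every unbounded feasible direction, so there is no improving ray and the minimum is attained at a vertex.

The binding constraints are v = 0 and 7u - 2v = 49.
Solving simultaneously gives u = 7, v = 0.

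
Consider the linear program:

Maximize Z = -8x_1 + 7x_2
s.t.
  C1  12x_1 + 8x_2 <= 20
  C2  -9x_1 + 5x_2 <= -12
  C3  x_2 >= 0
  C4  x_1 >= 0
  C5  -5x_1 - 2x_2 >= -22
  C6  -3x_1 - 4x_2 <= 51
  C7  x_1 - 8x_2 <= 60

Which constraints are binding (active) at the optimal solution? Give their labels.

C1 and C2

Feasible corners and Z = -8x_1 + 7x_2:
  (49/33, 3/11) → Z = -329/33
  (5/3, 0) → Z = -40/3
  (4/3, 0) → Z = -32/3

The maximum is at (49/33, 3/11). Substituting into each constraint, equality holds for C1 and C2; the remaining constraints have slack.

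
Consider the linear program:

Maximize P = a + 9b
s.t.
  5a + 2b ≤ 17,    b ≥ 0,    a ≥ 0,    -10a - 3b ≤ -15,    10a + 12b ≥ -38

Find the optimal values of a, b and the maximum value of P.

Corner points and P = a + 9b:
  (17/5, 0) → P = 17/5
  (0, 17/2) → P = 153/2
  (3/2, 0) → P = 3/2
  (0, 5) → P = 45

a = 0, b = 17/2, maximum P = 153/2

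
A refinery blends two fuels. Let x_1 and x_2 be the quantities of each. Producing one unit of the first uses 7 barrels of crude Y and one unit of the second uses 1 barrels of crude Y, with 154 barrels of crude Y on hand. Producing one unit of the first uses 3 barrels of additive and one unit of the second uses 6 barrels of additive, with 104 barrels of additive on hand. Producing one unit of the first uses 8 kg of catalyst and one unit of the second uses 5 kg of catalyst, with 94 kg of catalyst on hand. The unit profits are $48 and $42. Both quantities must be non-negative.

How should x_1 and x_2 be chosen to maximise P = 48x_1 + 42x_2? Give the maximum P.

Vertices and P = 48x_1 + 42x_2:
  (0, 0) → P = 0
  (0, 52/3) → P = 728
  (47/4, 0) → P = 564
  (4/3, 50/3) → P = 764

x_1 = 4/3, x_2 = 50/3, maximum P = 764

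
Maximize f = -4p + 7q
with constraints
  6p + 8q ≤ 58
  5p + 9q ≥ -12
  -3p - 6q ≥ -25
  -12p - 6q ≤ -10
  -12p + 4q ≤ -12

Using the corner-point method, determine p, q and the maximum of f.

p = 43/21, q = 22/7, maximum f = 290/21

Extreme points and f = -4p + 7q:
  (309/7, -181/7) → f = -2503/7
  (37/3, -2) → f = -190/3
  (27/13, -97/39) → f = -1003/39
  (43/21, 22/7) → f = 290/21
  (14/15, -1/5) → f = -77/15

The optimum lies where -3p - 6q = -25 and -12p + 4q = -12.
Solving simultaneously gives p = 43/21, q = 22/7.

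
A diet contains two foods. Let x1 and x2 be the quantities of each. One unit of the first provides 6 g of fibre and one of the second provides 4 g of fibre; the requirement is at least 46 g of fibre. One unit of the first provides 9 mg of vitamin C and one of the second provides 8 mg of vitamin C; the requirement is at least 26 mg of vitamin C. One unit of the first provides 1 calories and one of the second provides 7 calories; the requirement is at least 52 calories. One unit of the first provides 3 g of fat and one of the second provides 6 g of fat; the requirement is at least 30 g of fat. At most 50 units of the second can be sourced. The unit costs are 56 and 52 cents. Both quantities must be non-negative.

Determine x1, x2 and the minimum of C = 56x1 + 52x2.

x1 = 3, x2 = 7, minimum C = 532

Feasible corners and C = 56x1 + 52x2:
  (0, 23/2) → C = 598
  (0, 50) → C = 2600
  (52, 0) → C = 2912
  (3, 7) → C = 532
The feasible region is unbounded (it extends along (1, 0)), but C strictly increases along every unbounded feasible direction, so there is no improving ray and the minimum is attained at a vertex.

At the optimal vertex, 6x1 + 4x2 = 46 and x1 + 7x2 = 52.
Solving simultaneously gives x1 = 3, x2 = 7.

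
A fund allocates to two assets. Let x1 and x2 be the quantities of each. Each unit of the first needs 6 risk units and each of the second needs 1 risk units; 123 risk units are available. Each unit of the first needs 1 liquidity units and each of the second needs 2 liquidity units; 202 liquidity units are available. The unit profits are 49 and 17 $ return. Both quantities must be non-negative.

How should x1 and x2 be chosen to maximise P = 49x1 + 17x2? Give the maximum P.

The binding constraints are 6x1 + x2 = 123 and x1 + 2x2 = 202.
Solving simultaneously gives x1 = 4, x2 = 99.

x1 = 4, x2 = 99, maximum P = 1879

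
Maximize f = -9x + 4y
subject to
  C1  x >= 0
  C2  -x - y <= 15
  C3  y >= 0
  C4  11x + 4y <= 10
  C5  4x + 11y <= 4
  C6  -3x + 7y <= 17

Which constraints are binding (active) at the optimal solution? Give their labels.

C1 and C5

Corner points and f = -9x + 4y:
  (0, 0) → f = 0
  (0, 4/11) → f = 16/11
  (10/11, 0) → f = -90/11
  (94/105, 4/105) → f = -166/21

The maximum is at (0, 4/11). Substituting into each constraint, equality holds for C1 and C5; the remaining constraints have slack.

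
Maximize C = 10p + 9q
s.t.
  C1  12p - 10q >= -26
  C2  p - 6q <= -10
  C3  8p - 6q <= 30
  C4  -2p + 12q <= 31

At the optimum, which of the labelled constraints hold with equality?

Corner points and C = 10p + 9q:
  (-28/31, 47/31) → C = 143/31
  (-1/62, 80/31) → C = 715/31
  (40/7, 55/21) → C = 565/7
  (13/2, 11/3) → C = 98

The maximum is at (13/2, 11/3). Substituting into each constraint, equality holds for C3 and C4; the remaining constraints have slack.

C3 and C4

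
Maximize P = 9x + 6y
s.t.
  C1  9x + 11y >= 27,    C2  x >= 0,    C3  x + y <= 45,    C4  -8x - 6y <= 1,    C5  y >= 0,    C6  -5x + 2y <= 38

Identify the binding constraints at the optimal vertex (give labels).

C3 and C5

Extreme points and P = 9x + 6y:
  (0, 27/11) → P = 162/11
  (3, 0) → P = 27
  (0, 19) → P = 114
  (45, 0) → P = 405
  (52/7, 263/7) → P = 2046/7

The maximum is at (45, 0). Substituting into each constraint, equality holds for C3 and C5; the remaining constraints have slack.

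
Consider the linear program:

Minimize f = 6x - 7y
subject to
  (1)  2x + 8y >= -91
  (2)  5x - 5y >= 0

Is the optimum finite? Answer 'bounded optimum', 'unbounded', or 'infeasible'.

unbounded

From the feasible point (-91/10, -91/10), moving in the direction (5, 5) keeps every constraint satisfied while f decreases without bound.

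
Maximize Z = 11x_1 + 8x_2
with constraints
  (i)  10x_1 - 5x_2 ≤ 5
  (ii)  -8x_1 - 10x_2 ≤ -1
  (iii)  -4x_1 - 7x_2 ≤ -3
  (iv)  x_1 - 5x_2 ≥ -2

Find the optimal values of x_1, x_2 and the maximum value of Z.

Extreme points and Z = 11x_1 + 8x_2:
  (5/9, 1/9) → Z = 7
  (7/9, 5/9) → Z = 13
  (1/27, 11/27) → Z = 11/3

The binding constraints are 10x_1 - 5x_2 = 5 and x_1 - 5x_2 = -2.
Solving simultaneously gives x_1 = 7/9, x_2 = 5/9.

x_1 = 7/9, x_2 = 5/9, maximum Z = 13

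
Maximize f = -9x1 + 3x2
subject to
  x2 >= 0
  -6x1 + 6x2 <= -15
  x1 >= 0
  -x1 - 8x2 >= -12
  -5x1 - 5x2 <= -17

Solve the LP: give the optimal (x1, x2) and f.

x1 = 59/20, x2 = 9/20, maximum f = -126/5

Corner points and f = -9x1 + 3x2:
  (12, 0) → f = -108
  (17/5, 0) → f = -153/5
  (32/9, 19/18) → f = -173/6
  (59/20, 9/20) → f = -126/5

The optimum lies where -6x1 + 6x2 = -15 and -5x1 - 5x2 = -17.
Solving simultaneously gives x1 = 59/20, x2 = 9/20.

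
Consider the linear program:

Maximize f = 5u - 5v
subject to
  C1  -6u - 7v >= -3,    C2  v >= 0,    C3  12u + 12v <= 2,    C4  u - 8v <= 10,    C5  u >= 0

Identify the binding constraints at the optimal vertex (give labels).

C2 and C3

Corner points and f = 5u - 5v:
  (1/6, 0) → f = 5/6
  (0, 0) → f = 0
  (0, 1/6) → f = -5/6

The maximum is at (1/6, 0). Substituting into each constraint, equality holds for C2 and C3; the remaining constraints have slack.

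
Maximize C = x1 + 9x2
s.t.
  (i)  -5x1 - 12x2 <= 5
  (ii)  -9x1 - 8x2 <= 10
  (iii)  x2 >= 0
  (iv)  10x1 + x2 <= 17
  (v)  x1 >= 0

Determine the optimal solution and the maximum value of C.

x1 = 0, x2 = 17, maximum C = 153

Corner points and C = x1 + 9x2:
  (17/10, 0) → C = 17/10
  (0, 0) → C = 0
  (0, 17) → C = 153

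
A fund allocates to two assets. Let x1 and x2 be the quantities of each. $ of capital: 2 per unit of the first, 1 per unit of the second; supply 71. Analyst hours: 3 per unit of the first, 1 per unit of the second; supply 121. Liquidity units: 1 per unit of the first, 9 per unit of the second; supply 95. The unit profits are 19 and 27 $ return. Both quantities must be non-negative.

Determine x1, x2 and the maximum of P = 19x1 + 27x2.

x1 = 32, x2 = 7, maximum P = 797

Vertices and P = 19x1 + 27x2:
  (0, 0) → P = 0
  (0, 95/9) → P = 285
  (71/2, 0) → P = 1349/2
  (32, 7) → P = 797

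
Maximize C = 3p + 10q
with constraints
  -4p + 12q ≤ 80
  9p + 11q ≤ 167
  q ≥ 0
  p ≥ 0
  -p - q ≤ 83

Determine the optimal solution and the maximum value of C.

p = 281/38, q = 347/38, maximum C = 227/2

Vertices and C = 3p + 10q:
  (281/38, 347/38) → C = 227/2
  (0, 20/3) → C = 200/3
  (167/9, 0) → C = 167/3
  (0, 0) → C = 0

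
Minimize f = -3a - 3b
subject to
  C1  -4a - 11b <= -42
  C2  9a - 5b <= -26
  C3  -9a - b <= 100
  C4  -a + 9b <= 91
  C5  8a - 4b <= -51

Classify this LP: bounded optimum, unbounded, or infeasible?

bounded optimum

Feasible corners and f = -3a - 3b:
  (-1142/95, 778/95) → f = 1092/95
  (-393/104, 135/26) → f = -441/104
  (-991/82, 719/82) → f = 408/41
  (-95/68, 677/68) → f = -873/34
The feasible region has finitely many vertices and no improving ray; the minimum is -873/34 at (-95/68, 677/68).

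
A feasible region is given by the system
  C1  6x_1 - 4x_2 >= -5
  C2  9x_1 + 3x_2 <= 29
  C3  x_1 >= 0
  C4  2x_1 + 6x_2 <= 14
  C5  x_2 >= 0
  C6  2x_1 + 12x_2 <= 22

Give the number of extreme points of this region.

The feasible vertices (each the meet of two boundaries and inside every other half-plane) are:
  (0, 5/4)
  (7/20, 71/40)
  (29/9, 0)
  (47/17, 70/51)
  (0, 0)

5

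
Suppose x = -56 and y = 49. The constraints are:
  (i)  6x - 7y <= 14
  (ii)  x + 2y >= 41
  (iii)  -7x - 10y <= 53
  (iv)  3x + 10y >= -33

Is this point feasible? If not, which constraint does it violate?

feasible

(i): -679 ≤ 14 ✓
(ii): 42 ≥ 41 ✓
(iii): -98 ≤ 53 ✓
(iv): 322 ≥ -33 ✓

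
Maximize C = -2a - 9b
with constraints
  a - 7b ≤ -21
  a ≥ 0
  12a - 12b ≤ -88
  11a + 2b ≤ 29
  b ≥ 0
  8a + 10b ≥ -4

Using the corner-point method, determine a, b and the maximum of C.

a = 0, b = 22/3, maximum C = -66

Vertices and C = -2a - 9b:
  (0, 22/3) → C = -66
  (0, 29/2) → C = -261/2
  (43/39, 329/39) → C = -3047/39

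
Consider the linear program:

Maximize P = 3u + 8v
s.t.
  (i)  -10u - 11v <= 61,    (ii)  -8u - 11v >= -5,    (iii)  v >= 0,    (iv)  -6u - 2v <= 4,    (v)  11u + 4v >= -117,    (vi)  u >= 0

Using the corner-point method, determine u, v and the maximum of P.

u = 0, v = 5/11, maximum P = 40/11

Corner points and P = 3u + 8v:
  (5/8, 0) → P = 15/8
  (0, 5/11) → P = 40/11
  (0, 0) → P = 0

The binding constraints are -8u - 11v = -5 and u = 0.
Solving simultaneously gives u = 0, v = 5/11.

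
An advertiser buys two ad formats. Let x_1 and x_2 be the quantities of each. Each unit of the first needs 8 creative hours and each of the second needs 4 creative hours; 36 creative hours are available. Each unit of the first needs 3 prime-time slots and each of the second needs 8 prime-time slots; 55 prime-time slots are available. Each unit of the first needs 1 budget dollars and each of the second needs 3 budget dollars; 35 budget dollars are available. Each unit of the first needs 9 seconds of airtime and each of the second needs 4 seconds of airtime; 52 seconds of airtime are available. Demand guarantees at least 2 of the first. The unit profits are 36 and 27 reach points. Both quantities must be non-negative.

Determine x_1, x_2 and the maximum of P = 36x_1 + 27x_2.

Extreme points and P = 36x_1 + 27x_2:
  (9/2, 0) → P = 162
  (2, 0) → P = 72
  (2, 5) → P = 207

The optimum lies where 8x_1 + 4x_2 = 36 and x_1 = 2.
Solving simultaneously gives x_1 = 2, x_2 = 5.

x_1 = 2, x_2 = 5, maximum P = 207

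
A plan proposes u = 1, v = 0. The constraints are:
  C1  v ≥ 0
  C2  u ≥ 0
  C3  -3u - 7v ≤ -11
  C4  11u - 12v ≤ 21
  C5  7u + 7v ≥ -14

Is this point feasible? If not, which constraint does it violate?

not feasible — violates C3

Constraint C3: -3u - 7v = -3, which is not ≤ -11. All other constraints are satisfied.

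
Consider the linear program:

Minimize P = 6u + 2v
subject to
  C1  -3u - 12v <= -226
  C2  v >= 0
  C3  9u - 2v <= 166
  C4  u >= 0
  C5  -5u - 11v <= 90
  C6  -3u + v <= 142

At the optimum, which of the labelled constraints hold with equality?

C1 and C4

Corner points and P = 6u + 2v:
  (1222/57, 256/19) → P = 2956/19
  (0, 113/6) → P = 113/3
  (150, 592) → P = 2084
  (0, 142) → P = 284

The minimum is at (0, 113/6). Substituting into each constraint, equality holds for C1 and C4; the remaining constraints have slack.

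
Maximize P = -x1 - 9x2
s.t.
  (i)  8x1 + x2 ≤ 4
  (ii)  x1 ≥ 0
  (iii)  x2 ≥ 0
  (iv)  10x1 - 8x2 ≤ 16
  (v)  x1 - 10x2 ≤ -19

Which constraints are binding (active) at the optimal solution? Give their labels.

Extreme points and P = -x1 - 9x2:
  (0, 4) → P = -36
  (7/27, 52/27) → P = -475/27
  (0, 19/10) → P = -171/10

The maximum is at (0, 19/10). Substituting into each constraint, equality holds for (ii) and (v); the remaining constraints have slack.

(ii) and (v)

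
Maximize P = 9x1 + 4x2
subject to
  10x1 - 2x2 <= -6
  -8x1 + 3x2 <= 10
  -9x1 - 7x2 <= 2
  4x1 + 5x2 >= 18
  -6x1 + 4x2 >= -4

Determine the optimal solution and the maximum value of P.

Extreme points and P = 9x1 + 4x2:
  (1/7, 26/7) → P = 113/7
  (3/29, 102/29) → P = 15
  (1/13, 46/13) → P = 193/13

The binding constraints are 10x1 - 2x2 = -6 and -8x1 + 3x2 = 10.
Solving simultaneously gives x1 = 1/7, x2 = 26/7.

x1 = 1/7, x2 = 26/7, maximum P = 113/7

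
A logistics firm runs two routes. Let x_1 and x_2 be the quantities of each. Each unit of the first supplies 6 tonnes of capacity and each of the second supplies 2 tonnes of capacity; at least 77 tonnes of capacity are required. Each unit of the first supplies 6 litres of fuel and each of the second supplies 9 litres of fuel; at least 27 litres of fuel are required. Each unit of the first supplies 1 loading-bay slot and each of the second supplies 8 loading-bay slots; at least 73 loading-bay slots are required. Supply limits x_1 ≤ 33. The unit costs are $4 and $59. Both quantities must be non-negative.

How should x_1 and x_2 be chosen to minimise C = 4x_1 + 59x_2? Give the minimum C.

x_1 = 33, x_2 = 5, minimum C = 427

The feasible region is unbounded (it extends along (0, 1)), but C strictly increases along every unbounded feasible direction, so there is no improving ray and the minimum is attained at a vertex.

At the optimal vertex, x_1 + 8x_2 = 73 and x_1 = 33.
Solving simultaneously gives x_1 = 33, x_2 = 5.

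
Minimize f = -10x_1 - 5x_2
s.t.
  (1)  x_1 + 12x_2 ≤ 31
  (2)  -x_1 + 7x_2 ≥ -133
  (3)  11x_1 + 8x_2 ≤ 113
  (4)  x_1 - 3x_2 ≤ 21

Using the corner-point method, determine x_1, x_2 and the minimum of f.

x_1 = 507/41, x_2 = -118/41, minimum f = -4480/41

Vertices and f = -10x_1 - 5x_2:
  (277/31, 57/31) → f = -3055/31
  (-63, -28) → f = 770
  (507/41, -118/41) → f = -4480/41
The feasible region is unbounded (it extends along (-7, -1), (-12, 1)), but f strictly increases along every unbounded feasible direction, so there is no improving ray and the minimum is attained at a vertex.

The binding constraints are 11x_1 + 8x_2 = 113 and x_1 - 3x_2 = 21.
Solving simultaneously gives x_1 = 507/41, x_2 = -118/41.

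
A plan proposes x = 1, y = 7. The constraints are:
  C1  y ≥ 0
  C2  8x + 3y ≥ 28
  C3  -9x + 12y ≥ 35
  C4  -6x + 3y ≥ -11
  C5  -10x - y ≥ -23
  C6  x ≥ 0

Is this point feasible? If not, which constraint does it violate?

feasible

C1: 7 ≥ 0 ✓
C2: 29 ≥ 28 ✓
C3: 75 ≥ 35 ✓
C4: 15 ≥ -11 ✓
C5: -17 ≥ -23 ✓
C6: 1 ≥ 0 ✓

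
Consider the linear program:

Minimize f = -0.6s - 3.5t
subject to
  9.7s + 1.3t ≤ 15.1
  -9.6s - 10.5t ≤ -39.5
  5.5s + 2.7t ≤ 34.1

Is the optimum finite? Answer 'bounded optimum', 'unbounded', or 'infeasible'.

unbounded

From the feasible point (10720/8937, 23819/8937), moving in the direction (-2.7, 5.5) keeps every constraint satisfied while f decreases without bound.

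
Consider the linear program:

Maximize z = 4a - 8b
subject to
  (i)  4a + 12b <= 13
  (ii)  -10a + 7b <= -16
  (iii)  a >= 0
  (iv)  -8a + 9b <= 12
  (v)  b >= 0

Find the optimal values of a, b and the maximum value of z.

a = 13/4, b = 0, maximum z = 13

At the optimal vertex, 4a + 12b = 13 and b = 0.
Solving simultaneously gives a = 13/4, b = 0.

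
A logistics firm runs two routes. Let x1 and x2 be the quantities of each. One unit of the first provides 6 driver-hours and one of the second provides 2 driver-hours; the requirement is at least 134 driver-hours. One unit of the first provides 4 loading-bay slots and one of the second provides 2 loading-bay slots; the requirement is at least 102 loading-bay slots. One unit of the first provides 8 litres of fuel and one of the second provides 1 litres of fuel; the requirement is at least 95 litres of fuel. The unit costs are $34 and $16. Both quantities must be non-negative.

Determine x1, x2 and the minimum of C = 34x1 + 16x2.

Extreme points and C = 34x1 + 16x2:
  (0, 95) → C = 1520
  (51/2, 0) → C = 867
  (16, 19) → C = 848
  (28/5, 251/5) → C = 4968/5
The feasible region is unbounded (it extends along (0, 1), (1, 0)), but C strictly increases along every unbounded feasible direction, so there is no improving ray and the minimum is attained at a vertex.

x1 = 16, x2 = 19, minimum C = 848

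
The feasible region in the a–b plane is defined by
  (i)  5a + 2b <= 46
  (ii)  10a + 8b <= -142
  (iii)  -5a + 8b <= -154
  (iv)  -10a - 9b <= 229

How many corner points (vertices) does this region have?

Of the 6 pairwise boundary intersections, those satisfying every inequality are:
  (163/5, -117/2)
  (872/25, -321/5)
  (4/5, -75/4)
  (-446/125, -537/25)

4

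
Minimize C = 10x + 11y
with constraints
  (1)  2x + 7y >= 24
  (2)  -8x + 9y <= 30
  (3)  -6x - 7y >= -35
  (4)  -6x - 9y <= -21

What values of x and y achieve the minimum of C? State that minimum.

x = 3/37, y = 126/37, minimum C = 1416/37

Vertices and C = 10x + 11y:
  (3/37, 126/37) → C = 1416/37
  (11/4, 37/14) → C = 396/7
  (21/22, 46/11) → C = 611/11

The optimum lies where 2x + 7y = 24 and -8x + 9y = 30.
Solving simultaneously gives x = 3/37, y = 126/37.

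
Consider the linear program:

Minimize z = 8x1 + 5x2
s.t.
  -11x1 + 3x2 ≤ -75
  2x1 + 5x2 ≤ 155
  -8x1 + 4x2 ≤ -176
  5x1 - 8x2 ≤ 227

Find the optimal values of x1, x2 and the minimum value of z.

Feasible corners and z = 8x1 + 5x2:
  (125/4, 37/2) → z = 685/2
  (2375/41, 321/41) → z = 20605/41
  (125/11, -234/11) → z = -170/11

At the optimal vertex, -8x1 + 4x2 = -176 and 5x1 - 8x2 = 227.
Solving simultaneously gives x1 = 125/11, x2 = -234/11.

x1 = 125/11, x2 = -234/11, minimum z = -170/11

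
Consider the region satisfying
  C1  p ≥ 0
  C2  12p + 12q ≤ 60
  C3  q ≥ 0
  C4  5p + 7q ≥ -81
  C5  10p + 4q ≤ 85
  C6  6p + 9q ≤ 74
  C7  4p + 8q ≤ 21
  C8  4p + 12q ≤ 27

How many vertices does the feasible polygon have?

Intersecting each pair of boundary lines and keeping only the points that satisfy every inequality leaves:
  (0, 0)
  (0, 9/4)
  (5, 0)
  (19/4, 1/4)
  (9/4, 3/2)

5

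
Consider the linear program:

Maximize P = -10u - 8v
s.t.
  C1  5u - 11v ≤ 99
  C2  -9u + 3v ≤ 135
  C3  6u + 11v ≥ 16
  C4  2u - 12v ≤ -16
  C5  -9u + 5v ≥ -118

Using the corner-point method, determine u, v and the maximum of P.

u = -479/39, v = 106/13, maximum P = 2246/39

Feasible corners and P = -10u - 8v:
  (-479/39, 106/13) → P = 2246/39
  (8/47, 64/47) → P = -592/47
  (748/49, 190/49) → P = -9000/49
The feasible region is unbounded (it extends along (5, 9), (1, 3)), but P strictly decreases along every unbounded feasible direction, so there is no improving ray and the maximum is attained at a vertex.

At the optimal vertex, -9u + 3v = 135 and 6u + 11v = 16.
Solving simultaneously gives u = -479/39, v = 106/13.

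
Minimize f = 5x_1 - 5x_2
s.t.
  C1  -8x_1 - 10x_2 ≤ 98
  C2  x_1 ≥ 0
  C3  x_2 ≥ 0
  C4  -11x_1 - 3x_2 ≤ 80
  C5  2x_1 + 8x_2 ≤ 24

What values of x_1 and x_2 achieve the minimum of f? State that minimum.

Extreme points and f = 5x_1 - 5x_2:
  (0, 0) → f = 0
  (0, 3) → f = -15
  (12, 0) → f = 60

The binding constraints are x_1 = 0 and 2x_1 + 8x_2 = 24.
Solving simultaneously gives x_1 = 0, x_2 = 3.

x_1 = 0, x_2 = 3, minimum f = -15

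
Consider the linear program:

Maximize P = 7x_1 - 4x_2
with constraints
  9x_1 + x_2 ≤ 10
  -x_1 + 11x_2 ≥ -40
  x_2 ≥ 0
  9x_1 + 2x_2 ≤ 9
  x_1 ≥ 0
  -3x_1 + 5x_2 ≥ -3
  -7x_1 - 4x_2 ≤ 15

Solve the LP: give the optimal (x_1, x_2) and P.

x_1 = 1, x_2 = 0, maximum P = 7

Extreme points and P = 7x_1 - 4x_2:
  (1, 0) → P = 7
  (0, 0) → P = 0
  (0, 9/2) → P = -18

The optimum lies where x_2 = 0 and 9x_1 + 2x_2 = 9.
Solving simultaneously gives x_1 = 1, x_2 = 0.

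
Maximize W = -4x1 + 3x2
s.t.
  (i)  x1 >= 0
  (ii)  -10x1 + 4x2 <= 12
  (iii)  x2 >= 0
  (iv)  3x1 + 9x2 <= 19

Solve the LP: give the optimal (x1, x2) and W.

Feasible corners and W = -4x1 + 3x2:
  (0, 0) → W = 0
  (0, 19/9) → W = 19/3
  (19/3, 0) → W = -76/3

At the optimal vertex, x1 = 0 and 3x1 + 9x2 = 19.
Solving simultaneously gives x1 = 0, x2 = 19/9.

x1 = 0, x2 = 19/9, maximum W = 19/3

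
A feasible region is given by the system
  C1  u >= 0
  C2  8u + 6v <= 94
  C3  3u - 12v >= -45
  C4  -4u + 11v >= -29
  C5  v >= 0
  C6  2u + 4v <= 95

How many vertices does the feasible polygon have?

5

Intersecting each pair of boundary lines and keeping only the points that satisfy every inequality leaves:
  (0, 15/4)
  (0, 0)
  (143/19, 107/19)
  (151/14, 9/7)
  (29/4, 0)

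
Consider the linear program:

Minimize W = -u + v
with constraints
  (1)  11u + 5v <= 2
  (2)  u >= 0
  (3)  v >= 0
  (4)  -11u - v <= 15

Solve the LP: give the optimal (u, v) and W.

u = 2/11, v = 0, minimum W = -2/11

At the optimal vertex, 11u + 5v = 2 and v = 0.
Solving simultaneously gives u = 2/11, v = 0.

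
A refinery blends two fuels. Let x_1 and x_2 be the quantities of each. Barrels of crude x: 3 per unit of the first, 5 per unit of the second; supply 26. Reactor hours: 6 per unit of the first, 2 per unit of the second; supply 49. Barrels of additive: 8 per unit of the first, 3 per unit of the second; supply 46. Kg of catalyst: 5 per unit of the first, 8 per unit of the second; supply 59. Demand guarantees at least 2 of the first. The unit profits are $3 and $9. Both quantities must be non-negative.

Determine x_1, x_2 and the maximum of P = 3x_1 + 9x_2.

x_1 = 2, x_2 = 4, maximum P = 42

Vertices and P = 3x_1 + 9x_2:
  (23/4, 0) → P = 69/4
  (2, 0) → P = 6
  (152/31, 70/31) → P = 1086/31
  (2, 4) → P = 42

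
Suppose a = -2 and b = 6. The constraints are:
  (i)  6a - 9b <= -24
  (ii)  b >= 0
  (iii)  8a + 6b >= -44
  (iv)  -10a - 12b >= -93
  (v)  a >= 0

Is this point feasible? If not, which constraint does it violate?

Constraint (v): a = -2, which is not ≥ 0. All other constraints are satisfied.

not feasible — violates (v)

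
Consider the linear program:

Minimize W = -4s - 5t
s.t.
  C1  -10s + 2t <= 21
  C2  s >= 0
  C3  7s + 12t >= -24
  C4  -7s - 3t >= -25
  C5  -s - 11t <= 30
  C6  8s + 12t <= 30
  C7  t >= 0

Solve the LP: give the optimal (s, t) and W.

Extreme points and W = -4s - 5t:
  (0, 5/2) → W = -25/2
  (0, 0) → W = 0
  (7/2, 1/6) → W = -89/6
  (25/7, 0) → W = -100/7

The optimum lies where -7s - 3t = -25 and 8s + 12t = 30.
Solving simultaneously gives s = 7/2, t = 1/6.

s = 7/2, t = 1/6, minimum W = -89/6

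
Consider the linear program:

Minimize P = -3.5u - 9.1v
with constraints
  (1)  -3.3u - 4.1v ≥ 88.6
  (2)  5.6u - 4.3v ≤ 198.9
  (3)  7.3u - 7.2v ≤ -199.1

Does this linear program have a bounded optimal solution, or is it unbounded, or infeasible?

unbounded

From the feasible point (-145423/5369, 1025/5369), moving in the direction (-4.1, 3.3) keeps every constraint satisfied while P decreases without bound.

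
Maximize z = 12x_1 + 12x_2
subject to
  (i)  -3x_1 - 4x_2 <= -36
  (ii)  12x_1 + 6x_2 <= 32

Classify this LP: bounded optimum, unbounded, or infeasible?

unbounded

From the feasible point (-44/15, 56/5), moving in the direction (-6, 12) keeps every constraint satisfied while z increases without bound.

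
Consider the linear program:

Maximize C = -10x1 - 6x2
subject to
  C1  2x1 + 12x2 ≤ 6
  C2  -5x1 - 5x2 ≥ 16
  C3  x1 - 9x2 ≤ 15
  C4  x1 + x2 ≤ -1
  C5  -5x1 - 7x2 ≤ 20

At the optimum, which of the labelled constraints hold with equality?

C1 and C5

Vertices and C = -10x1 - 6x2:
  (-111/25, 31/25) → C = 924/25
  (-141/23, 35/23) → C = 1200/23
  (-69/50, -91/50) → C = 618/25
  (-75/52, -95/52) → C = 330/13

The maximum is at (-141/23, 35/23). Substituting into each constraint, equality holds for C1 and C5; the remaining constraints have slack.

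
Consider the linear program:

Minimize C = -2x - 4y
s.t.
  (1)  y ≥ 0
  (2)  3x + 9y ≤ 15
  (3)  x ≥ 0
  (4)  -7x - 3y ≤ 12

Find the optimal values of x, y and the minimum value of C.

Feasible corners and C = -2x - 4y:
  (5, 0) → C = -10
  (0, 0) → C = 0
  (0, 5/3) → C = -20/3

The optimum lies where y = 0 and 3x + 9y = 15.
Solving simultaneously gives x = 5, y = 0.

x = 5, y = 0, minimum C = -10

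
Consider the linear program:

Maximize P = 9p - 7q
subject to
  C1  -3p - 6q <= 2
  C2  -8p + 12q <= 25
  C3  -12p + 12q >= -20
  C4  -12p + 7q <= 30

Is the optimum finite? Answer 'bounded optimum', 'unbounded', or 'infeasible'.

bounded optimum

Corner points and P = 9p - 7q:
  (-29/14, 59/84) → P = -1979/84
  (8/9, -7/9) → P = 121/9
  (45/4, 115/12) → P = 205/6
The feasible region has finitely many vertices and no improving ray; the maximum is 205/6 at (45/4, 115/12).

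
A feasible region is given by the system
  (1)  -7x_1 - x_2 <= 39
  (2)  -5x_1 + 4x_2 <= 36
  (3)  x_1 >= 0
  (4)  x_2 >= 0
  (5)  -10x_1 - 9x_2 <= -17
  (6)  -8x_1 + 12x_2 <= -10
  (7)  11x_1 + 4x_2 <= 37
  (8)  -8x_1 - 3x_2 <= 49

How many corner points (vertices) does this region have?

4

The feasible vertices (each the meet of two boundaries and inside every other half-plane) are:
  (17/10, 0)
  (37/11, 0)
  (49/32, 3/16)
  (121/41, 93/82)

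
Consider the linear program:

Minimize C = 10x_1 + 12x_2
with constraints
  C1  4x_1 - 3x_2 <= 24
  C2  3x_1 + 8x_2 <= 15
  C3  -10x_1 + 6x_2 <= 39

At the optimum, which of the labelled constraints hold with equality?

C1 and C3

Extreme points and C = 10x_1 + 12x_2:
  (237/41, -12/41) → C = 2226/41
  (-87/2, -66) → C = -1227
  (-111/49, 267/98) → C = 492/49

The minimum is at (-87/2, -66). Substituting into each constraint, equality holds for C1 and C3; the remaining constraints have slack.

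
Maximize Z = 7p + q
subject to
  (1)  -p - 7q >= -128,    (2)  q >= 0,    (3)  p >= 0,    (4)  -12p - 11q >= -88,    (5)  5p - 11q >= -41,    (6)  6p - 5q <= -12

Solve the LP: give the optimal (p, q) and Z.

p = 73/41, q = 186/41, maximum Z = 17

Vertices and Z = 7p + q:
  (0, 41/11) → Z = 41/11
  (0, 12/5) → Z = 12/5
  (73/41, 186/41) → Z = 17

At the optimal vertex, 5p - 11q = -41 and 6p - 5q = -12.
Solving simultaneously gives p = 73/41, q = 186/41.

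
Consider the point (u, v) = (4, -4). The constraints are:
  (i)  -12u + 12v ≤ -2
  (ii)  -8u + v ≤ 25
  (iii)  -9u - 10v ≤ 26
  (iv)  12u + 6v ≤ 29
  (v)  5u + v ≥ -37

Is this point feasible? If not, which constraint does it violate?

feasible

(i): -96 ≤ -2 ✓
(ii): -36 ≤ 25 ✓
(iii): 4 ≤ 26 ✓
(iv): 24 ≤ 29 ✓
(v): 16 ≥ -37 ✓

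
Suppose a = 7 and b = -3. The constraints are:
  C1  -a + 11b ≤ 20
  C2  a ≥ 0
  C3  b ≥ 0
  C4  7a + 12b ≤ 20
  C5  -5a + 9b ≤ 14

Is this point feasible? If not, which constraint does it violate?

Constraint C3: b = -3, which is not ≥ 0. All other constraints are satisfied.

not feasible — violates C3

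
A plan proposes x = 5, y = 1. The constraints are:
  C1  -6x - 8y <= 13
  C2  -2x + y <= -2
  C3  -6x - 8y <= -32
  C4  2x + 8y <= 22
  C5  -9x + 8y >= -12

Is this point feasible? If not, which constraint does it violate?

not feasible — violates C5

Constraint C5: -9x + 8y = -37, which is not ≥ -12. All other constraints are satisfied.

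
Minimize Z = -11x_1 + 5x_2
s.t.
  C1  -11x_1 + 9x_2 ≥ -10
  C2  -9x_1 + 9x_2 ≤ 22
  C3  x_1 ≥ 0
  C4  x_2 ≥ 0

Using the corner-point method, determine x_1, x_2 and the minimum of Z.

x_1 = 16, x_2 = 166/9, minimum Z = -754/9

Vertices and Z = -11x_1 + 5x_2:
  (16, 166/9) → Z = -754/9
  (10/11, 0) → Z = -10
  (0, 22/9) → Z = 110/9
  (0, 0) → Z = 0

At the optimal vertex, -11x_1 + 9x_2 = -10 and -9x_1 + 9x_2 = 22.
Solving simultaneously gives x_1 = 16, x_2 = 166/9.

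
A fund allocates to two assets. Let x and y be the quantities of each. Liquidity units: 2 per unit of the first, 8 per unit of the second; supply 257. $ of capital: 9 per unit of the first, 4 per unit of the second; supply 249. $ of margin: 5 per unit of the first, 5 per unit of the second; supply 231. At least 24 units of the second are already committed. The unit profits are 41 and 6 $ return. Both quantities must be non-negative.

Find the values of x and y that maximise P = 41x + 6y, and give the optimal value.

Extreme points and P = 41x + 6y:
  (0, 257/8) → P = 771/4
  (0, 24) → P = 144
  (241/16, 1815/64) → P = 25207/32
  (17, 24) → P = 841

x = 17, y = 24, maximum P = 841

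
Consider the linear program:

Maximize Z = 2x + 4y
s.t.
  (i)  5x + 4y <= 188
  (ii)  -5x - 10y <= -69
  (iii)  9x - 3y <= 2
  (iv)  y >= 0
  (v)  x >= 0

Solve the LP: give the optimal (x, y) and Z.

Extreme points and Z = 2x + 4y:
  (572/51, 1682/51) → Z = 2624/17
  (0, 47) → Z = 188
  (227/105, 611/105) → Z = 138/5
  (0, 69/10) → Z = 138/5

x = 0, y = 47, maximum Z = 188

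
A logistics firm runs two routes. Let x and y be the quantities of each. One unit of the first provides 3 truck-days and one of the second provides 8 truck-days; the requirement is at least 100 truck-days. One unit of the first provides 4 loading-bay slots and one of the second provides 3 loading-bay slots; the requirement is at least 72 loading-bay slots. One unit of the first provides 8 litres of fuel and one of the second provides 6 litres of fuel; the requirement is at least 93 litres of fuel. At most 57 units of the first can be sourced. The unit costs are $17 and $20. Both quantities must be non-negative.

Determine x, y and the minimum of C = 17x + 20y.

Feasible corners and C = 17x + 20y:
  (0, 24) → C = 480
  (100/3, 0) → C = 1700/3
  (57, 0) → C = 969
  (12, 8) → C = 364
The feasible region is unbounded (it extends along (0, 1)), but C strictly increases along every unbounded feasible direction, so there is no improving ray and the minimum is attained at a vertex.

x = 12, y = 8, minimum C = 364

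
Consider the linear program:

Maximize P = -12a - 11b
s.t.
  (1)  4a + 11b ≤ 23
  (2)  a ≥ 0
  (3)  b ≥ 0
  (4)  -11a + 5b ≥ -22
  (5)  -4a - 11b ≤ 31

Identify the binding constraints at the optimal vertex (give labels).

Vertices and P = -12a - 11b:
  (0, 23/11) → P = -23
  (119/47, 55/47) → P = -2033/47
  (0, 0) → P = 0
  (2, 0) → P = -24

The maximum is at (0, 0). Substituting into each constraint, equality holds for (2) and (3); the remaining constraints have slack.

(2) and (3)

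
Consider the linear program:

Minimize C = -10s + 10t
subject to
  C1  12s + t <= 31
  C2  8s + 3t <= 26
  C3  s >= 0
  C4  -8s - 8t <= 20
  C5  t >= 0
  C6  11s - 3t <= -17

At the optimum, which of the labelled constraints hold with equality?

Vertices and C = -10s + 10t:
  (0, 26/3) → C = 260/3
  (9/19, 422/57) → C = 3950/57
  (0, 17/3) → C = 170/3

The minimum is at (0, 17/3). Substituting into each constraint, equality holds for C3 and C6; the remaining constraints have slack.

C3 and C6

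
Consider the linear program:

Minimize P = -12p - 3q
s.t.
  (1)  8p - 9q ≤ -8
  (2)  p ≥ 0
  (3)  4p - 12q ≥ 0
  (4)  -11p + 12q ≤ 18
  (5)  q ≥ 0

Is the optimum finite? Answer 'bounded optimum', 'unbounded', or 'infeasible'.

The boundaries 8p - 9q = -8 and p = 0 meet at (0, 8/9), but that point violates 4p - 12q ≥ 0. Every candidate vertex is excluded by some other constraint, so the feasible region is empty.

infeasible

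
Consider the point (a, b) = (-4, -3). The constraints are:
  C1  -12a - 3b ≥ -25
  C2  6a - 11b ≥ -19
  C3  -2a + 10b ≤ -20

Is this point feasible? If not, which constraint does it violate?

C1: 57 ≥ -25 ✓
C2: 9 ≥ -19 ✓
C3: -22 ≤ -20 ✓

feasible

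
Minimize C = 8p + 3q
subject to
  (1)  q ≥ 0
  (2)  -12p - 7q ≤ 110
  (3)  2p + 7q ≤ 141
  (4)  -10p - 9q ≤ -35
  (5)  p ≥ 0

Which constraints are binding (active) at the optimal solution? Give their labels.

Corner points and C = 8p + 3q:
  (141/2, 0) → C = 564
  (7/2, 0) → C = 28
  (0, 141/7) → C = 423/7
  (0, 35/9) → C = 35/3

The minimum is at (0, 35/9). Substituting into each constraint, equality holds for (4) and (5); the remaining constraints have slack.

(4) and (5)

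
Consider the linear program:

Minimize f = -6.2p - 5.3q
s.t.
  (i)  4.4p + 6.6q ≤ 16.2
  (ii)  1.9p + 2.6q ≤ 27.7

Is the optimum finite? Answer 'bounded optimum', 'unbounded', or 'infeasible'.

unbounded

From the feasible point (1407/11, -911/11), moving in the direction (2.6, -1.9) keeps every constraint satisfied while f decreases without bound.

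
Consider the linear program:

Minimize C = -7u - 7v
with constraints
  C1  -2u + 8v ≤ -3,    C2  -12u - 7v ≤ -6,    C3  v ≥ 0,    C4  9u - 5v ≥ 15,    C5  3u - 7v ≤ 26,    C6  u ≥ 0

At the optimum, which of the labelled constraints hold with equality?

C1 and C5

Corner points and C = -7u - 7v:
  (105/62, 3/62) → C = -378/31
  (187/10, 43/10) → C = -161
  (5/3, 0) → C = -35/3
  (26/3, 0) → C = -182/3

The minimum is at (187/10, 43/10). Substituting into each constraint, equality holds for C1 and C5; the remaining constraints have slack.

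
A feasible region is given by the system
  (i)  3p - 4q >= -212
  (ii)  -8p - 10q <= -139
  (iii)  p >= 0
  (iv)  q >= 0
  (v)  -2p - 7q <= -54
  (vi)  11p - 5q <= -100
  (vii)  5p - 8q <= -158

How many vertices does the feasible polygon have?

3

The feasible vertices (each the meet of two boundaries and inside every other half-plane) are:
  (0, 53)
  (660/29, 2032/29)
  (0, 20)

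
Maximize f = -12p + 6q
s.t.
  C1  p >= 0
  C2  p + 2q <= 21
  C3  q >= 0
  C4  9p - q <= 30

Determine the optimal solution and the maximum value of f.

p = 0, q = 21/2, maximum f = 63

Feasible corners and f = -12p + 6q:
  (0, 21/2) → f = 63
  (0, 0) → f = 0
  (81/19, 159/19) → f = -18/19
  (10/3, 0) → f = -40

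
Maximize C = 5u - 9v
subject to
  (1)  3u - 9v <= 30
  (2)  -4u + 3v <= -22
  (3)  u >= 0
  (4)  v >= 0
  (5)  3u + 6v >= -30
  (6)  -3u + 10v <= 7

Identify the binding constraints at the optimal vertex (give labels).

Vertices and C = 5u - 9v:
  (10, 0) → C = 50
  (121, 37) → C = 272
  (11/2, 0) → C = 55/2
  (241/31, 94/31) → C = 359/31

The maximum is at (121, 37). Substituting into each constraint, equality holds for (1) and (6); the remaining constraints have slack.

(1) and (6)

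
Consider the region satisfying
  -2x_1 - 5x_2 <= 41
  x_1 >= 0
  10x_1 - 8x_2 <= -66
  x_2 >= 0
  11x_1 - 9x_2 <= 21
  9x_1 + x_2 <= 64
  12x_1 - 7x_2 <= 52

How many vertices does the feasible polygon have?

3

Of the 21 pairwise boundary intersections, those satisfying every inequality are:
  (0, 33/4)
  (0, 64)
  (223/41, 617/41)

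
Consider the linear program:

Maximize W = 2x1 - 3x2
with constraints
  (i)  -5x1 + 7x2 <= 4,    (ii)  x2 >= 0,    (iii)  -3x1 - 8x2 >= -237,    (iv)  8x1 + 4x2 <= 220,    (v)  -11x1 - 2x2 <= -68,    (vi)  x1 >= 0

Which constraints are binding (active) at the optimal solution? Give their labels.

Vertices and W = 2x1 - 3x2:
  (381/19, 283/19) → W = -87/19
  (156/29, 128/29) → W = -72/29
  (55/2, 0) → W = 55
  (68/11, 0) → W = 136/11

The maximum is at (55/2, 0). Substituting into each constraint, equality holds for (ii) and (iv); the remaining constraints have slack.

(ii) and (iv)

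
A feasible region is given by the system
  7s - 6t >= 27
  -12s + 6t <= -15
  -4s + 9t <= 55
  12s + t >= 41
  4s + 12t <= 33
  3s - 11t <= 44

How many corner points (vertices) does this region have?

4

Pairwise boundary intersections that survive every other constraint:
  (273/79, -37/79)
  (29/6, 41/36)
  (11/3, -3)
  (891/80, -77/80)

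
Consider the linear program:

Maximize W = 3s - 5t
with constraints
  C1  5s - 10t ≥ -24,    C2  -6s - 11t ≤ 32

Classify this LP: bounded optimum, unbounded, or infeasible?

unbounded

From the feasible point (-584/115, -16/115), moving in the direction (11, -6) keeps every constraint satisfied while W increases without bound.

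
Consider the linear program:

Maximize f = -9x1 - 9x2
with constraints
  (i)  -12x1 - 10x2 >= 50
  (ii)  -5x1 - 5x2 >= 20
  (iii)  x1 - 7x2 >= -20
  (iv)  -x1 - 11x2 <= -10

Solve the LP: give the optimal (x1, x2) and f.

Corner points and f = -9x1 - 9x2:
  (-6, 2) → f = 36
  (-27/5, 7/5) → f = 36
  (-25/3, 5/3) → f = 60

The binding constraints are x1 - 7x2 = -20 and -x1 - 11x2 = -10.
Solving simultaneously gives x1 = -25/3, x2 = 5/3.

x1 = -25/3, x2 = 5/3, maximum f = 60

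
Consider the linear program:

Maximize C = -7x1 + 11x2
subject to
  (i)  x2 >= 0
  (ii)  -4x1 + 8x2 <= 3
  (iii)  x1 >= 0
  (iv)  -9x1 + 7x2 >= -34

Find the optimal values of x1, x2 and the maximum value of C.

Feasible corners and C = -7x1 + 11x2:
  (0, 0) → C = 0
  (34/9, 0) → C = -238/9
  (0, 3/8) → C = 33/8
  (293/44, 163/44) → C = -129/22

x1 = 0, x2 = 3/8, maximum C = 33/8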